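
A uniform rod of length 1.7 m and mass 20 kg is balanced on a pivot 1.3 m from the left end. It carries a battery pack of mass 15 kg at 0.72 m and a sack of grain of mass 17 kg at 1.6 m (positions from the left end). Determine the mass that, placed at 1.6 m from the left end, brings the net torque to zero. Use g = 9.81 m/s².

Take moments about the pivot (at 1.3 m from the left end).
Beam weight: 20 × 9.81 = 196.2 N down at 0.85 m → arm 0.45 m, τ = 196.2 × 0.45 = 88.29 N·m counterclockwise.
Battery pack: 15 × 9.81 = 147.2 N down at 0.72 m → arm 0.58 m, τ = 147.2 × 0.58 = 85.38 N·m counterclockwise.
Sack of grain: 17 × 9.81 = 166.8 N down at 1.6 m → arm 0.3 m, τ = 166.8 × 0.3 = 50.04 N·m clockwise.
Net moment of known loads = 123.6 N·m counterclockwise.
An unknown mass m at 1.6 m has arm 0.3 m; its moment is m·g·0.3 clockwise.
Balancing moments: m × 9.81 × 0.3 = 123.6, giving m = 123.6 / (9.81 × 0.3) = 42 kg.

m ≈ 42 kg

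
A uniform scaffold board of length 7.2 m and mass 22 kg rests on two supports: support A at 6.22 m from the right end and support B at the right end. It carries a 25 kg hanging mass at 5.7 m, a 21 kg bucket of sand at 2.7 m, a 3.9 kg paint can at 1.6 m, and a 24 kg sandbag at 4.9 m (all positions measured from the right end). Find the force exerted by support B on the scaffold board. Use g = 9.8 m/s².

R_B ≈ 306 N

About support A:
Beam weight: 22 × 9.8 = 215.6 N down at 3.6 m → arm 2.62 m, τ = 215.6 × 2.62 = 564.9 N·m clockwise.
Hanging mass: 25 × 9.8 = 245 N down at 5.7 m → arm 0.52 m, τ = 245 × 0.52 = 127.4 N·m clockwise.
Bucket of sand: 21 × 9.8 = 205.8 N down at 2.7 m → arm 3.52 m, τ = 205.8 × 3.52 = 724.4 N·m clockwise.
Paint can: 3.9 × 9.8 = 38.22 N down at 1.6 m → arm 4.62 m, τ = 38.22 × 4.62 = 176.6 N·m clockwise.
Sandbag: 24 × 9.8 = 235.2 N down at 4.9 m → arm 1.32 m, τ = 235.2 × 1.32 = 310.5 N·m clockwise.
Net load moment about support A = 1904 N·m clockwise.
Reaction R at support B is upward at 0 m, arm 6.22 m → moment R × 6.22 counterclockwise.
For rotational equilibrium, R × 6.22 = 1904, so R = 306 N.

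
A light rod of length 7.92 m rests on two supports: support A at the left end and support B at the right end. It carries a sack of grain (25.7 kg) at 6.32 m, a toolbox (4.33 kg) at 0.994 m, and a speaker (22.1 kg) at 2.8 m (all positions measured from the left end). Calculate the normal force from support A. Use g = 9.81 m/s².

R_A ≈ 228 N

Taking torques about support B:
Sack of grain: 25.7 × 9.81 = 252.1 N down at 6.32 m → arm 1.6 m, τ = 252.1 × 1.6 = 403.4 N·m counterclockwise.
Toolbox: 4.33 × 9.81 = 42.48 N down at 0.994 m → arm 6.926 m, τ = 42.48 × 6.926 = 294.2 N·m counterclockwise.
Speaker: 22.1 × 9.81 = 216.8 N down at 2.8 m → arm 5.12 m, τ = 216.8 × 5.12 = 1110 N·m counterclockwise.
Net load moment about support B = 1808 N·m counterclockwise.
Reaction R at support A is upward at 0 m, arm 7.92 m → moment R × 7.92 clockwise.
For rotational equilibrium, R × 7.92 = 1808, so R = 228 N.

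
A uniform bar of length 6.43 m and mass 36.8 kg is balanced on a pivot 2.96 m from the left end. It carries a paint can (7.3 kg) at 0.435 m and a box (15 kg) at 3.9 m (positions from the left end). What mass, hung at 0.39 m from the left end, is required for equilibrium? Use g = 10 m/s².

m ≈ 1.97 kg

Taking torques about the pivot (at 2.96 m from the left end):
Beam weight: 36.8 × 10 = 368 N down at 3.215 m → arm 0.255 m, τ = 368 × 0.255 = 93.84 N·m clockwise.
Paint can: 7.3 × 10 = 73 N down at 0.435 m → arm 2.525 m, τ = 73 × 2.525 = 184.3 N·m counterclockwise.
Box: 15 × 10 = 150 N down at 3.9 m → arm 0.94 m, τ = 150 × 0.94 = 141 N·m clockwise.
Net moment of known loads = 50.54 N·m clockwise.
An unknown mass m at 0.39 m has arm 2.57 m; its moment is m·g·2.57 counterclockwise.
For rotational equilibrium, m × 10 × 2.57 = 50.54, so m = 50.54 / (10 × 2.57) = 1.97 kg.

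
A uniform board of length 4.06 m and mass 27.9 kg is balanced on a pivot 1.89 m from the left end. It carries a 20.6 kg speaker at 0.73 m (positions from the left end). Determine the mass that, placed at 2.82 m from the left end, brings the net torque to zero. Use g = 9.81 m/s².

About the pivot (at 1.89 m from the left end):
Beam weight: 27.9 × 9.81 = 273.7 N down at 2.03 m → arm 0.14 m, τ = 273.7 × 0.14 = 38.32 N·m clockwise.
Speaker: 20.6 × 9.81 = 202.1 N down at 0.73 m → arm 1.16 m, τ = 202.1 × 1.16 = 234.4 N·m counterclockwise.
Net moment of known loads = 196.1 N·m counterclockwise.
An unknown mass m at 2.82 m has arm 0.93 m; its moment is m·g·0.93 clockwise.
Balancing moments: m × 9.81 × 0.93 = 196.1, giving m = 196.1 / (9.81 × 0.93) = 21.5 kg.

m ≈ 21.5 kg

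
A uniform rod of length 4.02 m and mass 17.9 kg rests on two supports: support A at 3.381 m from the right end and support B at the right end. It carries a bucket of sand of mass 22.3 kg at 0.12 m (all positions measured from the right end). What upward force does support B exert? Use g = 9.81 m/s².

R_B ≈ 282 N

Sum moments about support A (its reaction then has zero moment arm).
Beam weight: 17.9 × 9.81 = 175.6 N down at 2.01 m → arm 1.371 m, τ = 175.6 × 1.371 = 240.7 N·m clockwise.
Bucket of sand: 22.3 × 9.81 = 218.8 N down at 0.12 m → arm 3.261 m, τ = 218.8 × 3.261 = 713.5 N·m clockwise.
Net load moment about support A = 954.2 N·m clockwise.
Reaction R at support B is upward at 0 m, arm 3.381 m → moment R × 3.381 counterclockwise.
Setting net torque to zero: R × 3.381 = 954.2 → R = 282 N.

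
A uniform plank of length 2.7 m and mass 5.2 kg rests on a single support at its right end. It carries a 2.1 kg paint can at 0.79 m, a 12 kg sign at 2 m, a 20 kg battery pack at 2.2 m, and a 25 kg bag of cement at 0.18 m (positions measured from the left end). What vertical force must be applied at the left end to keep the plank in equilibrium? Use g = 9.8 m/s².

Choose the right end as the axis so the unknown pivot reaction has zero arm there.
Beam weight: 5.2 × 9.8 = 50.96 N down at 1.35 m → arm 1.35 m, τ = 50.96 × 1.35 = 68.8 N·m counterclockwise.
Paint can: 2.1 × 9.8 = 20.58 N down at 0.79 m → arm 1.91 m, τ = 20.58 × 1.91 = 39.31 N·m counterclockwise.
Sign: 12 × 9.8 = 117.6 N down at 2 m → arm 0.7 m, τ = 117.6 × 0.7 = 82.32 N·m counterclockwise.
Battery pack: 20 × 9.8 = 196 N down at 2.2 m → arm 0.5 m, τ = 196 × 0.5 = 98 N·m counterclockwise.
Bag of cement: 25 × 9.8 = 245 N down at 0.18 m → arm 2.52 m, τ = 245 × 2.52 = 617.4 N·m counterclockwise.
Net moment of the loads = 905.8 N·m counterclockwise.
The upward force F acts at the left end, arm 2.7 m, giving F × 2.7 clockwise.
Setting net torque to zero: F × 2.7 = 905.8 → F = 905.8 / 2.7 = 335 N.

F ≈ 335 N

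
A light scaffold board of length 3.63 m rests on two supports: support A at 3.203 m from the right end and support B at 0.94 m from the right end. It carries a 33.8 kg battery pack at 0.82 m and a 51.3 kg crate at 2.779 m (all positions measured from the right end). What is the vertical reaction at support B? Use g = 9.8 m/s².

R_B ≈ 443 N

Sum moments about support A (its reaction then has zero moment arm).
Battery pack: 33.8 × 9.8 = 331.2 N down at 0.82 m → arm 2.383 m, τ = 331.2 × 2.383 = 789.2 N·m clockwise.
Crate: 51.3 × 9.8 = 502.7 N down at 2.779 m → arm 0.424 m, τ = 502.7 × 0.424 = 213.1 N·m clockwise.
Net load moment about support A = 1002 N·m clockwise.
Reaction R at support B is upward at 0.94 m, arm 2.263 m → moment R × 2.263 counterclockwise.
Στ = 0 ⇒ R × 2.263 = 1002 ⇒ R = 443 N.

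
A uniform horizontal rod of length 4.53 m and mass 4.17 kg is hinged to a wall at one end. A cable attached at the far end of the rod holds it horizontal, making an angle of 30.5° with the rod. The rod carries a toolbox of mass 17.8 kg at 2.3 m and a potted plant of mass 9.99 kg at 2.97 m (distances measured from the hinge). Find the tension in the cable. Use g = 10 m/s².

About the hinge:
Beam weight: 4.17 × 10 = 41.7 N down at 2.265 m → arm 2.265 m, τ = 41.7 × 2.265 = 94.45 N·m clockwise.
Toolbox: 17.8 × 10 = 178 N down at 2.3 m → arm 2.3 m, τ = 178 × 2.3 = 409.4 N·m clockwise.
Potted plant: 9.99 × 10 = 99.9 N down at 2.97 m → arm 2.97 m, τ = 99.9 × 2.97 = 296.7 N·m clockwise.
Total clockwise load moment = 800.5 N·m.
The cable tension T acts at 4.53 m; only its component perpendicular to the rod, T sinθ, produces torque. sin 30.5° = 0.5075.
Balancing moments: T × 4.53 × 0.5075 = 800.5, giving T = 800.5 / 2.299 = 348 N.

T ≈ 348 N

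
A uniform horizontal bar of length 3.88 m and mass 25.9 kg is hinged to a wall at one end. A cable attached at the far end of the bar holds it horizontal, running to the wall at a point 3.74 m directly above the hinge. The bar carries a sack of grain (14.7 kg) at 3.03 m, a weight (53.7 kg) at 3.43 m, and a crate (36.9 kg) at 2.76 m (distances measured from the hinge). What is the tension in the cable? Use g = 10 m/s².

T ≈ 1410 N

Take moments about the hinge.
Beam weight: 25.9 × 10 = 259 N down at 1.94 m → arm 1.94 m, τ = 259 × 1.94 = 502.5 N·m clockwise.
Sack of grain: 14.7 × 10 = 147 N down at 3.03 m → arm 3.03 m, τ = 147 × 3.03 = 445.4 N·m clockwise.
Weight: 53.7 × 10 = 537 N down at 3.43 m → arm 3.43 m, τ = 537 × 3.43 = 1842 N·m clockwise.
Crate: 36.9 × 10 = 369 N down at 2.76 m → arm 2.76 m, τ = 369 × 2.76 = 1018 N·m clockwise.
Total clockwise load moment = 3808 N·m.
The cable tension T acts at 3.88 m; only its component perpendicular to the bar, T sinθ, produces torque. sinθ = h/√(h²+d²) = 3.74/√(3.74²+3.88²) = 0.694.
Setting net torque to zero: T × 3.88 × 0.694 = 3808 → T = 3808 / 2.693 = 1410 N.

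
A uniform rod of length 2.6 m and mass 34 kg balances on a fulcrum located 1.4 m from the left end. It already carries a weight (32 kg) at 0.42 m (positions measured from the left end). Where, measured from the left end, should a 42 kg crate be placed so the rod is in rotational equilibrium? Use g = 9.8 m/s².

Sum moments about the fulcrum (at 1.4 m from the left end) (the support reaction has zero arm there).
Beam weight: 34 × 9.8 = 333.2 N down at 1.3 m → arm 0.1 m, τ = 333.2 × 0.1 = 33.32 N·m counterclockwise.
Weight: 32 × 9.8 = 313.6 N down at 0.42 m → arm 0.98 m, τ = 313.6 × 0.98 = 307.3 N·m counterclockwise.
Net moment of existing loads = 340.6 N·m counterclockwise.
The crate weighs 42 × 9.8 = 411.6 N and must supply an equal clockwise moment, so its lever arm about the fulcrum is 340.6 / 411.6 = 0.828 m.
That puts it at 1.4 + 0.828 = 2.23 m from the left end.

x ≈ 2.23 m from the left end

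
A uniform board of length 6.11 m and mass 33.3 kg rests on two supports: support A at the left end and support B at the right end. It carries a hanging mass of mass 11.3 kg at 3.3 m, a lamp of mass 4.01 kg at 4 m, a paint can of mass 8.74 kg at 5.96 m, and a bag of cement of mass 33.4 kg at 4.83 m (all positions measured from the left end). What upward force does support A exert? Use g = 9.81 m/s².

Take moments about support B.
Beam weight: 33.3 × 9.81 = 326.7 N down at 3.055 m → arm 3.055 m, τ = 326.7 × 3.055 = 998.1 N·m counterclockwise.
Hanging mass: 11.3 × 9.81 = 110.9 N down at 3.3 m → arm 2.81 m, τ = 110.9 × 2.81 = 311.6 N·m counterclockwise.
Lamp: 4.01 × 9.81 = 39.34 N down at 4 m → arm 2.11 m, τ = 39.34 × 2.11 = 83.01 N·m counterclockwise.
Paint can: 8.74 × 9.81 = 85.74 N down at 5.96 m → arm 0.15 m, τ = 85.74 × 0.15 = 12.86 N·m counterclockwise.
Bag of cement: 33.4 × 9.81 = 327.7 N down at 4.83 m → arm 1.28 m, τ = 327.7 × 1.28 = 419.5 N·m counterclockwise.
Net load moment about support B = 1825 N·m counterclockwise.
Reaction R at support A is upward at 0 m, arm 6.11 m → moment R × 6.11 clockwise.
Setting net torque to zero: R × 6.11 = 1825 → R = 299 N.

R_A ≈ 299 N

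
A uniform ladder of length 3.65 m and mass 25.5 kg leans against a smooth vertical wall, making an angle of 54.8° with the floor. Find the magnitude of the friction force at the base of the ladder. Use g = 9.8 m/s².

f ≈ 88.1 N

Sum moments about the foot of the ladder (the floor normal and friction both act there and drop out).
Ladder weight 25.5×9.8 = 249.9 N acts at 1.825 m along the ladder; its horizontal arm is 1.825·cos54.8° = 1.052 m → τ = 262.9 N·m clockwise.
Wall normal N acts horizontally at the top; its moment arm is the height L sinθ = 3.65·sin54.8° = 2.983 m, counterclockwise.
Balancing moments: N × 2.983 = 262.9, giving N = 88.1 N.
ΣFx = 0: friction at the foot balances the wall's push, so f = N_wall = 88.1 N.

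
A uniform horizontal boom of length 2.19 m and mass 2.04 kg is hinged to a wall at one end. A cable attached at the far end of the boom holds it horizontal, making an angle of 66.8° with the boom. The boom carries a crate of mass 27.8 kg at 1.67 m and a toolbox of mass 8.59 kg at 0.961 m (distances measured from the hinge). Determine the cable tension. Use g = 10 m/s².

About the hinge:
Beam weight: 2.04 × 10 = 20.4 N down at 1.095 m → arm 1.095 m, τ = 20.4 × 1.095 = 22.34 N·m clockwise.
Crate: 27.8 × 10 = 278 N down at 1.67 m → arm 1.67 m, τ = 278 × 1.67 = 464.3 N·m clockwise.
Toolbox: 8.59 × 10 = 85.9 N down at 0.961 m → arm 0.961 m, τ = 85.9 × 0.961 = 82.55 N·m clockwise.
Total clockwise load moment = 569.2 N·m.
The cable tension T acts at 2.19 m; only its component perpendicular to the boom, T sinθ, produces torque. sin 66.8° = 0.9191.
Setting net torque to zero: T × 2.19 × 0.9191 = 569.2 → T = 569.2 / 2.013 = 283 N.

T ≈ 283 N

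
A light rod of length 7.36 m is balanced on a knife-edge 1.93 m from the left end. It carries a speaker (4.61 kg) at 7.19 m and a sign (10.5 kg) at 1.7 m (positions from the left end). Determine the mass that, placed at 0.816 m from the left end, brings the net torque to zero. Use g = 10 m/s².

Sum moments about the knife-edge (at 1.93 m from the left end) (the support reaction has zero arm there).
Speaker: 4.61 × 10 = 46.1 N down at 7.19 m → arm 5.26 m, τ = 46.1 × 5.26 = 242.5 N·m clockwise.
Sign: 10.5 × 10 = 105 N down at 1.7 m → arm 0.23 m, τ = 105 × 0.23 = 24.15 N·m counterclockwise.
Net moment of known loads = 218.3 N·m clockwise.
An unknown mass m at 0.816 m has arm 1.114 m; its moment is m·g·1.114 counterclockwise.
Setting net torque to zero: m × 10 × 1.114 = 218.3 → m = 218.3 / (10 × 1.114) = 19.6 kg.

m ≈ 19.6 kg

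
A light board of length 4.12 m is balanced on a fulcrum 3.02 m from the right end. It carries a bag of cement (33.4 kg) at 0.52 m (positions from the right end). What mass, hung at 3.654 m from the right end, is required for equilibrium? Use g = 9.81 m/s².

m ≈ 132 kg

Taking torques about the fulcrum (at 3.02 m from the right end):
Bag of cement: 33.4 × 9.81 = 327.7 N down at 0.52 m → arm 2.5 m, τ = 327.7 × 2.5 = 819.2 N·m clockwise.
Net moment of known loads = 819.2 N·m clockwise.
An unknown mass m at 3.654 m has arm 0.634 m; its moment is m·g·0.634 counterclockwise.
Balancing moments: m × 9.81 × 0.634 = 819.2, giving m = 819.2 / (9.81 × 0.634) = 132 kg.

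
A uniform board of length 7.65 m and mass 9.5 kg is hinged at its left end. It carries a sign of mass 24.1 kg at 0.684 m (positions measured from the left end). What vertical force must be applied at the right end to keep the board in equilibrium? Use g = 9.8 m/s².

F ≈ 67.7 N

Sum moments about the left end (the unknown pivot reaction has zero arm there).
Beam weight: 9.5 × 9.8 = 93.1 N down at 3.825 m → arm 3.825 m, τ = 93.1 × 3.825 = 356.1 N·m clockwise.
Sign: 24.1 × 9.8 = 236.2 N down at 0.684 m → arm 0.684 m, τ = 236.2 × 0.684 = 161.6 N·m clockwise.
Net moment of the loads = 517.7 N·m clockwise.
The upward force F acts at the right end, arm 7.65 m, giving F × 7.65 counterclockwise.
For rotational equilibrium, F × 7.65 = 517.7, so F = 517.7 / 7.65 = 67.7 N.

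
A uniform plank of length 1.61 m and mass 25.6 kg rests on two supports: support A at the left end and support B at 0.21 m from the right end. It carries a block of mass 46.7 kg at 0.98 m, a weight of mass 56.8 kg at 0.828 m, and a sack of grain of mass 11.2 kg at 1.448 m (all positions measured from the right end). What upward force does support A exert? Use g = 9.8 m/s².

Sum moments about support B (its reaction then has zero moment arm).
Beam weight: 25.6 × 9.8 = 250.9 N down at 0.805 m → arm 0.595 m, τ = 250.9 × 0.595 = 149.3 N·m counterclockwise.
Block: 46.7 × 9.8 = 457.7 N down at 0.98 m → arm 0.77 m, τ = 457.7 × 0.77 = 352.4 N·m counterclockwise.
Weight: 56.8 × 9.8 = 556.6 N down at 0.828 m → arm 0.618 m, τ = 556.6 × 0.618 = 344 N·m counterclockwise.
Sack of grain: 11.2 × 9.8 = 109.8 N down at 1.448 m → arm 1.238 m, τ = 109.8 × 1.238 = 135.9 N·m counterclockwise.
Net load moment about support B = 981.6 N·m counterclockwise.
Reaction R at support A is upward at 1.61 m, arm 1.4 m → moment R × 1.4 clockwise.
Setting net torque to zero: R × 1.4 = 981.6 → R = 701 N.

R_A ≈ 701 N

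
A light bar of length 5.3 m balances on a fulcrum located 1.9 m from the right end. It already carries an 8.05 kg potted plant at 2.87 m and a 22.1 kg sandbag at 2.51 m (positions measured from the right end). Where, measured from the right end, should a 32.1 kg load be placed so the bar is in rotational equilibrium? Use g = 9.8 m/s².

Choose the fulcrum (at 1.9 m from the right end) as the axis so the support reaction has zero arm there.
Potted plant: 8.05 × 9.8 = 78.89 N down at 2.87 m → arm 0.97 m, τ = 78.89 × 0.97 = 76.52 N·m counterclockwise.
Sandbag: 22.1 × 9.8 = 216.6 N down at 2.51 m → arm 0.61 m, τ = 216.6 × 0.61 = 132.1 N·m counterclockwise.
Net moment of existing loads = 208.6 N·m counterclockwise.
The load weighs 32.1 × 9.8 = 314.6 N and must supply an equal clockwise moment, so its lever arm about the fulcrum is 208.6 / 314.6 = 0.663 m.
That puts it at 1.9 − 0.663 = 1.24 m from the right end.

x ≈ 1.24 m from the right end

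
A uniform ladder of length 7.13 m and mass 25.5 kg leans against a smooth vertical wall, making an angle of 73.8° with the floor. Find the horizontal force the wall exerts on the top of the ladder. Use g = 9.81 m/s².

N_wall ≈ 36.3 N

Sum moments about the foot of the ladder (the floor normal and friction both act there and drop out).
Ladder weight 25.5×9.81 = 250.2 N acts at 3.565 m along the ladder; its horizontal arm is 3.565·cos73.8° = 0.9946 m → τ = 248.8 N·m clockwise.
Wall normal N acts horizontally at the top; its moment arm is the height L sinθ = 7.13·sin73.8° = 6.847 m, counterclockwise.
For rotational equilibrium, N × 6.847 = 248.8, so N = 36.3 N.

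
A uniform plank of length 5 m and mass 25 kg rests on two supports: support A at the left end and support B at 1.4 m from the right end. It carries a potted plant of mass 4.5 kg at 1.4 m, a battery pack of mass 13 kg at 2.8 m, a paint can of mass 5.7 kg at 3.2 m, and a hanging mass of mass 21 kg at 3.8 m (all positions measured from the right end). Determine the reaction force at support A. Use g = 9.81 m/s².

R_A ≈ 290 N

Taking torques about support B:
Beam weight: 25 × 9.81 = 245.2 N down at 2.5 m → arm 1.1 m, τ = 245.2 × 1.1 = 269.7 N·m counterclockwise.
Potted plant: acts at the support B, moment arm 0 → no torque.
Battery pack: 13 × 9.81 = 127.5 N down at 2.8 m → arm 1.4 m, τ = 127.5 × 1.4 = 178.5 N·m counterclockwise.
Paint can: 5.7 × 9.81 = 55.92 N down at 3.2 m → arm 1.8 m, τ = 55.92 × 1.8 = 100.7 N·m counterclockwise.
Hanging mass: 21 × 9.81 = 206 N down at 3.8 m → arm 2.4 m, τ = 206 × 2.4 = 494.4 N·m counterclockwise.
Net load moment about support B = 1043 N·m counterclockwise.
Reaction R at support A is upward at 5 m, arm 3.6 m → moment R × 3.6 clockwise.
Στ = 0 ⇒ R × 3.6 = 1043 ⇒ R = 290 N.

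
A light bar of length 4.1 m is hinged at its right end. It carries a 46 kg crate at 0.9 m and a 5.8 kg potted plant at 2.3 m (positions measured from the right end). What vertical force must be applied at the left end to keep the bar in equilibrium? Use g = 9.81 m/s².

F ≈ 131 N

Sum moments about the right end (the unknown pivot reaction has zero arm there).
Crate: 46 × 9.81 = 451.3 N down at 0.9 m → arm 0.9 m, τ = 451.3 × 0.9 = 406.2 N·m counterclockwise.
Potted plant: 5.8 × 9.81 = 56.9 N down at 2.3 m → arm 2.3 m, τ = 56.9 × 2.3 = 130.9 N·m counterclockwise.
Net moment of the loads = 537.1 N·m counterclockwise.
The upward force F acts at the left end, arm 4.1 m, giving F × 4.1 clockwise.
Στ = 0 ⇒ F × 4.1 = 537.1 ⇒ F = 537.1 / 4.1 = 131 N.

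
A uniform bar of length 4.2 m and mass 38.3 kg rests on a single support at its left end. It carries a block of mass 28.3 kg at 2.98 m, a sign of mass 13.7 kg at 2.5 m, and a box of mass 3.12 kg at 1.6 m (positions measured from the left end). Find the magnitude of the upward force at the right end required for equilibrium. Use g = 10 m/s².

Taking torques about the left end:
Beam weight: 38.3 × 10 = 383 N down at 2.1 m → arm 2.1 m, τ = 383 × 2.1 = 804.3 N·m clockwise.
Block: 28.3 × 10 = 283 N down at 2.98 m → arm 2.98 m, τ = 283 × 2.98 = 843.3 N·m clockwise.
Sign: 13.7 × 10 = 137 N down at 2.5 m → arm 2.5 m, τ = 137 × 2.5 = 342.5 N·m clockwise.
Box: 3.12 × 10 = 31.2 N down at 1.6 m → arm 1.6 m, τ = 31.2 × 1.6 = 49.92 N·m clockwise.
Net moment of the loads = 2040 N·m clockwise.
The upward force F acts at the right end, arm 4.2 m, giving F × 4.2 counterclockwise.
Balancing moments: F × 4.2 = 2040, giving F = 2040 / 4.2 = 486 N.

F ≈ 486 N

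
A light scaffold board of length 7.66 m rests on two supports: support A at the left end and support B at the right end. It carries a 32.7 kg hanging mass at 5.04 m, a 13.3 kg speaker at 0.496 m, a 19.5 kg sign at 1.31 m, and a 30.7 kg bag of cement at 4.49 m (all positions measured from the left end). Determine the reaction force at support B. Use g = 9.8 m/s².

Taking torques about support A:
Hanging mass: 32.7 × 9.8 = 320.5 N down at 5.04 m → arm 5.04 m, τ = 320.5 × 5.04 = 1615 N·m clockwise.
Speaker: 13.3 × 9.8 = 130.3 N down at 0.496 m → arm 0.496 m, τ = 130.3 × 0.496 = 64.63 N·m clockwise.
Sign: 19.5 × 9.8 = 191.1 N down at 1.31 m → arm 1.31 m, τ = 191.1 × 1.31 = 250.3 N·m clockwise.
Bag of cement: 30.7 × 9.8 = 300.9 N down at 4.49 m → arm 4.49 m, τ = 300.9 × 4.49 = 1351 N·m clockwise.
Net load moment about support A = 3281 N·m clockwise.
Reaction R at support B is upward at 7.66 m, arm 7.66 m → moment R × 7.66 counterclockwise.
Setting net torque to zero: R × 7.66 = 3281 → R = 428 N.

R_B ≈ 428 N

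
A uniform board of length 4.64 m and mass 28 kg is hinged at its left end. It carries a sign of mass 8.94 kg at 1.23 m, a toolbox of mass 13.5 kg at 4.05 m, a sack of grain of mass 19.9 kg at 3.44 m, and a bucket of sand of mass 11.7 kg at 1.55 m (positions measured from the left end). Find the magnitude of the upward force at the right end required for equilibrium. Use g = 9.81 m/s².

Taking torques about the left end:
Beam weight: 28 × 9.81 = 274.7 N down at 2.32 m → arm 2.32 m, τ = 274.7 × 2.32 = 637.3 N·m clockwise.
Sign: 8.94 × 9.81 = 87.7 N down at 1.23 m → arm 1.23 m, τ = 87.7 × 1.23 = 107.9 N·m clockwise.
Toolbox: 13.5 × 9.81 = 132.4 N down at 4.05 m → arm 4.05 m, τ = 132.4 × 4.05 = 536.2 N·m clockwise.
Sack of grain: 19.9 × 9.81 = 195.2 N down at 3.44 m → arm 3.44 m, τ = 195.2 × 3.44 = 671.5 N·m clockwise.
Bucket of sand: 11.7 × 9.81 = 114.8 N down at 1.55 m → arm 1.55 m, τ = 114.8 × 1.55 = 177.9 N·m clockwise.
Net moment of the loads = 2131 N·m clockwise.
The upward force F acts at the right end, arm 4.64 m, giving F × 4.64 counterclockwise.
Setting net torque to zero: F × 4.64 = 2131 → F = 2131 / 4.64 = 459 N.

F ≈ 459 N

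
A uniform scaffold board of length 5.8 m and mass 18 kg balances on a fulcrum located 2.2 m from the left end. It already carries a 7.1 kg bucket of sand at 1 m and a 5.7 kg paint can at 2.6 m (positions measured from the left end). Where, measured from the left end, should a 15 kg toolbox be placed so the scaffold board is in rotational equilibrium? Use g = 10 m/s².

x ≈ 1.78 m from the left end

Take moments about the fulcrum (at 2.2 m from the left end).
Beam weight: 18 × 10 = 180 N down at 2.9 m → arm 0.7 m, τ = 180 × 0.7 = 126 N·m clockwise.
Bucket of sand: 7.1 × 10 = 71 N down at 1 m → arm 1.2 m, τ = 71 × 1.2 = 85.2 N·m counterclockwise.
Paint can: 5.7 × 10 = 57 N down at 2.6 m → arm 0.4 m, τ = 57 × 0.4 = 22.8 N·m clockwise.
Net moment of existing loads = 63.6 N·m clockwise.
The toolbox weighs 15 × 10 = 150 N and must supply an equal counterclockwise moment, so its lever arm about the fulcrum is 63.6 / 150 = 0.424 m.
That puts it at 2.2 − 0.424 = 1.78 m from the left end.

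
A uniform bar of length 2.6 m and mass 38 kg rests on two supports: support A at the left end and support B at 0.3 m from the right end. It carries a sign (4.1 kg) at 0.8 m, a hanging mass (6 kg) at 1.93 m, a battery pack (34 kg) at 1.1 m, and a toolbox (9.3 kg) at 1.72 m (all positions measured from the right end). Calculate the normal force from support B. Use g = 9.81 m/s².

R_B ≈ 512 N

Take moments about support A.
Beam weight: 38 × 9.81 = 372.8 N down at 1.3 m → arm 1.3 m, τ = 372.8 × 1.3 = 484.6 N·m clockwise.
Sign: 4.1 × 9.81 = 40.22 N down at 0.8 m → arm 1.8 m, τ = 40.22 × 1.8 = 72.4 N·m clockwise.
Hanging mass: 6 × 9.81 = 58.86 N down at 1.93 m → arm 0.67 m, τ = 58.86 × 0.67 = 39.44 N·m clockwise.
Battery pack: 34 × 9.81 = 333.5 N down at 1.1 m → arm 1.5 m, τ = 333.5 × 1.5 = 500.2 N·m clockwise.
Toolbox: 9.3 × 9.81 = 91.23 N down at 1.72 m → arm 0.88 m, τ = 91.23 × 0.88 = 80.28 N·m clockwise.
Net load moment about support A = 1177 N·m clockwise.
Reaction R at support B is upward at 0.3 m, arm 2.3 m → moment R × 2.3 counterclockwise.
For rotational equilibrium, R × 2.3 = 1177, so R = 512 N.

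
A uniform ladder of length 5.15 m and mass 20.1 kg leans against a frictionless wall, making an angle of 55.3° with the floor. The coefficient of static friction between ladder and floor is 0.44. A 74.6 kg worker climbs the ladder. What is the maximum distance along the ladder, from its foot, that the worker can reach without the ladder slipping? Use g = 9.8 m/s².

d ≈ 3.46 m

About the foot of the ladder:
Ladder weight 20.1×9.8 = 197 N acts at 2.575 m along the ladder; its horizontal arm is 2.575·cos55.3° = 1.466 m → τ = 288.8 N·m clockwise.
Worker weight 74.6×9.8 = 731.1 N at distance d → arm d·cos55.3° → τ = 731.1·d·0.5693 clockwise.
Wall normal N at the top has arm L sinθ = 4.234 m counterclockwise, so Στ = 0 gives N·4.234 = 288.8 + 416.2·d.
ΣFy = 0 ⇒ N_floor = 928.1 N, so the maximum friction is μ_s·N_floor = 0.44×928.1 = 408.4 N. ΣFx = 0 ⇒ N_wall = f, so at the slipping point N = 408.4 N.
Substituting: 408.4×4.234 = 288.8 + 416.2·d ⇒ d = (1729 − 288.8) / 416.2 = 3.46 m.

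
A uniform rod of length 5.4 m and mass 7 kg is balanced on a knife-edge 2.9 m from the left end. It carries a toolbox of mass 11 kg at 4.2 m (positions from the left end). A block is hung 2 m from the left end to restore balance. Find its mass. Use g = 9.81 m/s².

m ≈ 14.3 kg

Sum moments about the knife-edge (at 2.9 m from the left end) (the support reaction has zero arm there).
Beam weight: 7 × 9.81 = 68.67 N down at 2.7 m → arm 0.2 m, τ = 68.67 × 0.2 = 13.73 N·m counterclockwise.
Toolbox: 11 × 9.81 = 107.9 N down at 4.2 m → arm 1.3 m, τ = 107.9 × 1.3 = 140.3 N·m clockwise.
Net moment of known loads = 126.6 N·m clockwise.
An unknown mass m at 2 m has arm 0.9 m; its moment is m·g·0.9 counterclockwise.
For rotational equilibrium, m × 9.81 × 0.9 = 126.6, so m = 126.6 / (9.81 × 0.9) = 14.3 kg.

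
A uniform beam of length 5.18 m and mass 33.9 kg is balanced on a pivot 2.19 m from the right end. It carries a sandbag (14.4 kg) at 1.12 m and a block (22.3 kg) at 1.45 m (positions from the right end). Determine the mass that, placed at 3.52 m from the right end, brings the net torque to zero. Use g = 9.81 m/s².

About the pivot (at 2.19 m from the right end):
Beam weight: 33.9 × 9.81 = 332.6 N down at 2.59 m → arm 0.4 m, τ = 332.6 × 0.4 = 133 N·m counterclockwise.
Sandbag: 14.4 × 9.81 = 141.3 N down at 1.12 m → arm 1.07 m, τ = 141.3 × 1.07 = 151.2 N·m clockwise.
Block: 22.3 × 9.81 = 218.8 N down at 1.45 m → arm 0.74 m, τ = 218.8 × 0.74 = 161.9 N·m clockwise.
Net moment of known loads = 180.1 N·m clockwise.
An unknown mass m at 3.52 m has arm 1.33 m; its moment is m·g·1.33 counterclockwise.
Balancing moments: m × 9.81 × 1.33 = 180.1, giving m = 180.1 / (9.81 × 1.33) = 13.8 kg.

m ≈ 13.8 kg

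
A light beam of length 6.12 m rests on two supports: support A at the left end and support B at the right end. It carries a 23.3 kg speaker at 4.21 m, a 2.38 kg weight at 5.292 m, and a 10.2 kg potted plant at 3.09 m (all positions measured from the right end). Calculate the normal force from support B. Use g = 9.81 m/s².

R_B ≈ 124 N

Taking torques about support A:
Speaker: 23.3 × 9.81 = 228.6 N down at 4.21 m → arm 1.91 m, τ = 228.6 × 1.91 = 436.6 N·m clockwise.
Weight: 2.38 × 9.81 = 23.35 N down at 5.292 m → arm 0.828 m, τ = 23.35 × 0.828 = 19.33 N·m clockwise.
Potted plant: 10.2 × 9.81 = 100.1 N down at 3.09 m → arm 3.03 m, τ = 100.1 × 3.03 = 303.3 N·m clockwise.
Net load moment about support A = 759.2 N·m clockwise.
Reaction R at support B is upward at 0 m, arm 6.12 m → moment R × 6.12 counterclockwise.
For rotational equilibrium, R × 6.12 = 759.2, so R = 124 N.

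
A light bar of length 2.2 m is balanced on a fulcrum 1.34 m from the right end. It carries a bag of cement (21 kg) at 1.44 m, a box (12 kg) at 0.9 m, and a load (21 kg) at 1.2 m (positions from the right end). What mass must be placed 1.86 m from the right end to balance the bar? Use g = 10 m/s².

m ≈ 11.8 kg

Taking torques about the fulcrum (at 1.34 m from the right end):
Bag of cement: 21 × 10 = 210 N down at 1.44 m → arm 0.1 m, τ = 210 × 0.1 = 21 N·m counterclockwise.
Box: 12 × 10 = 120 N down at 0.9 m → arm 0.44 m, τ = 120 × 0.44 = 52.8 N·m clockwise.
Load: 21 × 10 = 210 N down at 1.2 m → arm 0.14 m, τ = 210 × 0.14 = 29.4 N·m clockwise.
Net moment of known loads = 61.2 N·m clockwise.
An unknown mass m at 1.86 m has arm 0.52 m; its moment is m·g·0.52 counterclockwise.
Στ = 0 ⇒ m × 10 × 0.52 = 61.2 ⇒ m = 61.2 / (10 × 0.52) = 11.8 kg.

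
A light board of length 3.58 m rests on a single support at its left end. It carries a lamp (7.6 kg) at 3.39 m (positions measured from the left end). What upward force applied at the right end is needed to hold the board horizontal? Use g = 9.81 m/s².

About the left end:
Lamp: 7.6 × 9.81 = 74.56 N down at 3.39 m → arm 3.39 m, τ = 74.56 × 3.39 = 252.8 N·m clockwise.
Net moment of the loads = 252.8 N·m clockwise.
The upward force F acts at the right end, arm 3.58 m, giving F × 3.58 counterclockwise.
Στ = 0 ⇒ F × 3.58 = 252.8 ⇒ F = 252.8 / 3.58 = 70.6 N.

F ≈ 70.6 N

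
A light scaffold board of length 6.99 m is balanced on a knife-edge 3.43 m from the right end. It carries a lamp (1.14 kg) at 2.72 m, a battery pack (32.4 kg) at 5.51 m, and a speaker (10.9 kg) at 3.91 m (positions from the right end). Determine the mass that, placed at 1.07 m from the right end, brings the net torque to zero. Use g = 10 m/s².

Choose the knife-edge (at 3.43 m from the right end) as the axis so the support reaction has zero arm there.
Lamp: 1.14 × 10 = 11.4 N down at 2.72 m → arm 0.71 m, τ = 11.4 × 0.71 = 8.094 N·m clockwise.
Battery pack: 32.4 × 10 = 324 N down at 5.51 m → arm 2.08 m, τ = 324 × 2.08 = 673.9 N·m counterclockwise.
Speaker: 10.9 × 10 = 109 N down at 3.91 m → arm 0.48 m, τ = 109 × 0.48 = 52.32 N·m counterclockwise.
Net moment of known loads = 718.1 N·m counterclockwise.
An unknown mass m at 1.07 m has arm 2.36 m; its moment is m·g·2.36 clockwise.
Balancing moments: m × 10 × 2.36 = 718.1, giving m = 718.1 / (10 × 2.36) = 30.4 kg.

m ≈ 30.4 kg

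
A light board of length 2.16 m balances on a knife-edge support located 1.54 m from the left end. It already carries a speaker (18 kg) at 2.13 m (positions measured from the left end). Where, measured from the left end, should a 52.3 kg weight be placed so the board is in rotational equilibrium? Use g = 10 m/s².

x ≈ 1.34 m from the left end

Taking torques about the knife-edge support (at 1.54 m from the left end):
Speaker: 18 × 10 = 180 N down at 2.13 m → arm 0.59 m, τ = 180 × 0.59 = 106.2 N·m clockwise.
Net moment of existing loads = 106.2 N·m clockwise.
The weight weighs 52.3 × 10 = 523 N and must supply an equal counterclockwise moment, so its lever arm about the knife-edge support is 106.2 / 523 = 0.203 m.
That puts it at 1.54 − 0.203 = 1.34 m from the left end.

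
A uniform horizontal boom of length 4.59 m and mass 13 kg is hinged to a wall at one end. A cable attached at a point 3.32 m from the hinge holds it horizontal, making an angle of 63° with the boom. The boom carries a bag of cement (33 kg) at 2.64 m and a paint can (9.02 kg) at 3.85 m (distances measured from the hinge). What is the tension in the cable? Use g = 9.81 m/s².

T ≈ 503 N

Take moments about the hinge.
Beam weight: 13 × 9.81 = 127.5 N down at 2.295 m → arm 2.295 m, τ = 127.5 × 2.295 = 292.6 N·m clockwise.
Bag of cement: 33 × 9.81 = 323.7 N down at 2.64 m → arm 2.64 m, τ = 323.7 × 2.64 = 854.6 N·m clockwise.
Paint can: 9.02 × 9.81 = 88.49 N down at 3.85 m → arm 3.85 m, τ = 88.49 × 3.85 = 340.7 N·m clockwise.
Total clockwise load moment = 1488 N·m.
The cable tension T acts at 3.32 m; only its component perpendicular to the boom, T sinθ, produces torque. sin 63° = 0.891.
Balancing moments: T × 3.32 × 0.891 = 1488, giving T = 1488 / 2.958 = 503 N.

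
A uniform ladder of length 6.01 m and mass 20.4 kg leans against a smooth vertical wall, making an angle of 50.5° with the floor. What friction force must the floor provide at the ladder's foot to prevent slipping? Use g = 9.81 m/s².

Choose the foot of the ladder as the axis so the floor normal and friction both act there and drop out.
Ladder weight 20.4×9.81 = 200.1 N acts at 3.005 m along the ladder; its horizontal arm is 3.005·cos50.5° = 1.911 m → τ = 382.4 N·m clockwise.
Wall normal N acts horizontally at the top; its moment arm is the height L sinθ = 6.01·sin50.5° = 4.637 m, counterclockwise.
For rotational equilibrium, N × 4.637 = 382.4, so N = 82.5 N.
ΣFx = 0: friction at the foot balances the wall's push, so f = N_wall = 82.5 N.

f ≈ 82.5 N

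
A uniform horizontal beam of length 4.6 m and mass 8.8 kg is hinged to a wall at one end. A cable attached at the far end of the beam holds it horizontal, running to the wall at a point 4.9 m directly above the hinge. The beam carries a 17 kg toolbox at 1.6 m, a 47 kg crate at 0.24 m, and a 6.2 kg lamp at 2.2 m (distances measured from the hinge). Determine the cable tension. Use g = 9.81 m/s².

Taking torques about the hinge:
Beam weight: 8.8 × 9.81 = 86.33 N down at 2.3 m → arm 2.3 m, τ = 86.33 × 2.3 = 198.6 N·m clockwise.
Toolbox: 17 × 9.81 = 166.8 N down at 1.6 m → arm 1.6 m, τ = 166.8 × 1.6 = 266.9 N·m clockwise.
Crate: 47 × 9.81 = 461.1 N down at 0.24 m → arm 0.24 m, τ = 461.1 × 0.24 = 110.7 N·m clockwise.
Lamp: 6.2 × 9.81 = 60.82 N down at 2.2 m → arm 2.2 m, τ = 60.82 × 2.2 = 133.8 N·m clockwise.
Total clockwise load moment = 710 N·m.
The cable tension T acts at 4.6 m; only its component perpendicular to the beam, T sinθ, produces torque. sinθ = h/√(h²+d²) = 4.9/√(4.9²+4.6²) = 0.7291.
Balancing moments: T × 4.6 × 0.7291 = 710, giving T = 710 / 3.354 = 212 N.

T ≈ 212 N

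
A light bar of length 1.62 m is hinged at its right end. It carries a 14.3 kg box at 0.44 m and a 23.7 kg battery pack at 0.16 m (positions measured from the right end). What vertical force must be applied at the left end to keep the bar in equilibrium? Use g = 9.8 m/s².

Sum moments about the right end (the unknown pivot reaction has zero arm there).
Box: 14.3 × 9.8 = 140.1 N down at 0.44 m → arm 0.44 m, τ = 140.1 × 0.44 = 61.64 N·m counterclockwise.
Battery pack: 23.7 × 9.8 = 232.3 N down at 0.16 m → arm 0.16 m, τ = 232.3 × 0.16 = 37.17 N·m counterclockwise.
Net moment of the loads = 98.81 N·m counterclockwise.
The upward force F acts at the left end, arm 1.62 m, giving F × 1.62 clockwise.
For rotational equilibrium, F × 1.62 = 98.81, so F = 98.81 / 1.62 = 61 N.

F ≈ 61 N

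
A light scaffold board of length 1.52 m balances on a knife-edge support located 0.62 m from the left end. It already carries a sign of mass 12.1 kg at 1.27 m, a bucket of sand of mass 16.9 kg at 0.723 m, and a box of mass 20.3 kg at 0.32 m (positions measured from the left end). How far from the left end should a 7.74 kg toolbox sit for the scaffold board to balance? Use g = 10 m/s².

Take moments about the knife-edge support (at 0.62 m from the left end).
Sign: 12.1 × 10 = 121 N down at 1.27 m → arm 0.65 m, τ = 121 × 0.65 = 78.65 N·m clockwise.
Bucket of sand: 16.9 × 10 = 169 N down at 0.723 m → arm 0.103 m, τ = 169 × 0.103 = 17.41 N·m clockwise.
Box: 20.3 × 10 = 203 N down at 0.32 m → arm 0.3 m, τ = 203 × 0.3 = 60.9 N·m counterclockwise.
Net moment of existing loads = 35.16 N·m clockwise.
The toolbox weighs 7.74 × 10 = 77.4 N and must supply an equal counterclockwise moment, so its lever arm about the knife-edge support is 35.16 / 77.4 = 0.454 m.
That puts it at 0.62 − 0.454 = 0.166 m from the left end.

x ≈ 0.166 m from the left end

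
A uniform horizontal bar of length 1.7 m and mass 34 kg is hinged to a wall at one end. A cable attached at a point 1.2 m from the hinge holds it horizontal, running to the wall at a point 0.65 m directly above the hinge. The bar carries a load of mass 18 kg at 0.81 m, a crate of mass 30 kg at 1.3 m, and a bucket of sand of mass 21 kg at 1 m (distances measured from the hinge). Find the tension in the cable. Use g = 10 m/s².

Take moments about the hinge.
Beam weight: 34 × 10 = 340 N down at 0.85 m → arm 0.85 m, τ = 340 × 0.85 = 289 N·m clockwise.
Load: 18 × 10 = 180 N down at 0.81 m → arm 0.81 m, τ = 180 × 0.81 = 145.8 N·m clockwise.
Crate: 30 × 10 = 300 N down at 1.3 m → arm 1.3 m, τ = 300 × 1.3 = 390 N·m clockwise.
Bucket of sand: 21 × 10 = 210 N down at 1 m → arm 1 m, τ = 210 × 1 = 210 N·m clockwise.
Total clockwise load moment = 1035 N·m.
The cable tension T acts at 1.2 m; only its component perpendicular to the bar, T sinθ, produces torque. sinθ = h/√(h²+d²) = 0.65/√(0.65²+1.2²) = 0.4763.
Balancing moments: T × 1.2 × 0.4763 = 1035, giving T = 1035 / 0.5716 = 1810 N.

T ≈ 1810 N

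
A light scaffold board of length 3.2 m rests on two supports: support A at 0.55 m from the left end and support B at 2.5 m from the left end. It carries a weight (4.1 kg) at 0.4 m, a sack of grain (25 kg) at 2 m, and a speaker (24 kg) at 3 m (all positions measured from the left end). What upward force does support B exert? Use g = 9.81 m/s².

Choose support A as the axis so its reaction then has zero moment arm.
Weight: 4.1 × 9.81 = 40.22 N down at 0.4 m → arm 0.15 m, τ = 40.22 × 0.15 = 6.033 N·m counterclockwise.
Sack of grain: 25 × 9.81 = 245.2 N down at 2 m → arm 1.45 m, τ = 245.2 × 1.45 = 355.5 N·m clockwise.
Speaker: 24 × 9.81 = 235.4 N down at 3 m → arm 2.45 m, τ = 235.4 × 2.45 = 576.7 N·m clockwise.
Net load moment about support A = 926.2 N·m clockwise.
Reaction R at support B is upward at 2.5 m, arm 1.95 m → moment R × 1.95 counterclockwise.
For rotational equilibrium, R × 1.95 = 926.2, so R = 475 N.

R_B ≈ 475 N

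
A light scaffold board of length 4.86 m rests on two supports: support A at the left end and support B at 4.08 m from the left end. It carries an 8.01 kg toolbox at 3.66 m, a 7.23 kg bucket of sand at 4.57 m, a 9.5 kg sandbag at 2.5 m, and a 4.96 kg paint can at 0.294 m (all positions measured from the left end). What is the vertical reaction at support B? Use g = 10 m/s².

Choose support A as the axis so its reaction then has zero moment arm.
Toolbox: 8.01 × 10 = 80.1 N down at 3.66 m → arm 3.66 m, τ = 80.1 × 3.66 = 293.2 N·m clockwise.
Bucket of sand: 7.23 × 10 = 72.3 N down at 4.57 m → arm 4.57 m, τ = 72.3 × 4.57 = 330.4 N·m clockwise.
Sandbag: 9.5 × 10 = 95 N down at 2.5 m → arm 2.5 m, τ = 95 × 2.5 = 237.5 N·m clockwise.
Paint can: 4.96 × 10 = 49.6 N down at 0.294 m → arm 0.294 m, τ = 49.6 × 0.294 = 14.58 N·m clockwise.
Net load moment about support A = 875.7 N·m clockwise.
Reaction R at support B is upward at 4.08 m, arm 4.08 m → moment R × 4.08 counterclockwise.
Setting net torque to zero: R × 4.08 = 875.7 → R = 215 N.

R_B ≈ 215 N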